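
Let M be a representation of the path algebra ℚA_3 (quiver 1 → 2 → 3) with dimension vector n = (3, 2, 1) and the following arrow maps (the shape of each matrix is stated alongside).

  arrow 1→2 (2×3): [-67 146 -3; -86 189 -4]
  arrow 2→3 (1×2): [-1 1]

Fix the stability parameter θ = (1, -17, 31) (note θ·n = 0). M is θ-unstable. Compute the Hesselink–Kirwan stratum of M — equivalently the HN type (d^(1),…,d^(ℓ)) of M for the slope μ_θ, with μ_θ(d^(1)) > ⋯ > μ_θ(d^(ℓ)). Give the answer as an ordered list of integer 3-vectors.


Barcode: M ≅ I[1,1], I[1,2], I[1,3]. HN layers by μ_θ (3 steps, strictly decreasing):
  μ^(1)=31; μ^(2)=1; μ^(3)=-8

((0, 0, 1); (1, 0, 0); (2, 2, 0))


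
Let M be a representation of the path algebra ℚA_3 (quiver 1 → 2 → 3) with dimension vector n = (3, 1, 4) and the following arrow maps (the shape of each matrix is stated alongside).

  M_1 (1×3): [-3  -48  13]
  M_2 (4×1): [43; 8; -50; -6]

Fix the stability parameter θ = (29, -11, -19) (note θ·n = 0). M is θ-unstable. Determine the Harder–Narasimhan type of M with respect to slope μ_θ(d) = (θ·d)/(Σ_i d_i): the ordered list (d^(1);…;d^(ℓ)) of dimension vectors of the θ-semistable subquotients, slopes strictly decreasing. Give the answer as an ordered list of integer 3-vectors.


Via rank(M_{q-1}∘⋯∘M_p): M ≅ I[1,1]^2, I[1,3], I[3,3]^3.
μ_θ-semistable layers: μ^(1)=29; μ^(2)=-1/3; μ^(3)=-19

((2, 0, 0); (1, 1, 1); (0, 0, 3))


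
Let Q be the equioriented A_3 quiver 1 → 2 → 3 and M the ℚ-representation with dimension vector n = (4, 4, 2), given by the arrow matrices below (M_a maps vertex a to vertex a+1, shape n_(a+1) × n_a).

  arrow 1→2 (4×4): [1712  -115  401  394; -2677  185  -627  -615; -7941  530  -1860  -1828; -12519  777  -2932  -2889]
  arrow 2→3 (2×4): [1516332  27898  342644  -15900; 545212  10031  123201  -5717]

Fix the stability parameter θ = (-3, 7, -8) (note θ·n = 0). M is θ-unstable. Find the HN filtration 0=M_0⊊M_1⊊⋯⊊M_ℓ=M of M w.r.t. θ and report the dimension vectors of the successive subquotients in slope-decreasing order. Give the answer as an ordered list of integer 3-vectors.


Via rank(M_{q-1}∘⋯∘M_p): M ≅ I[1,2]^2, I[1,3]^2.
μ_θ-semistable layers: μ^(1)=7; μ^(2)=-1/2; μ^(3)=-3

((0, 2, 0); (0, 2, 2); (4, 0, 0))


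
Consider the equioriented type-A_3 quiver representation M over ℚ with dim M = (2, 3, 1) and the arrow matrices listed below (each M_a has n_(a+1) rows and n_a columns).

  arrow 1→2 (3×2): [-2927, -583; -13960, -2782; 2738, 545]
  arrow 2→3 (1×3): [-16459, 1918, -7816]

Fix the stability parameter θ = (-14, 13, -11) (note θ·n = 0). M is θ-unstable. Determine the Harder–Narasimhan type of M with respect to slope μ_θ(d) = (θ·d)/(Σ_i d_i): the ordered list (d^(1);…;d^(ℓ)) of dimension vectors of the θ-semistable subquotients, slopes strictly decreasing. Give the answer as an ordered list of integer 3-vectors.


Interval decomposition of M: I[1,2], I[1,3], I[2,2].
HN type (ℓ=3): μ^(1)=13; μ^(2)=1; μ^(3)=-14

((0, 2, 0); (0, 1, 1); (2, 0, 0))


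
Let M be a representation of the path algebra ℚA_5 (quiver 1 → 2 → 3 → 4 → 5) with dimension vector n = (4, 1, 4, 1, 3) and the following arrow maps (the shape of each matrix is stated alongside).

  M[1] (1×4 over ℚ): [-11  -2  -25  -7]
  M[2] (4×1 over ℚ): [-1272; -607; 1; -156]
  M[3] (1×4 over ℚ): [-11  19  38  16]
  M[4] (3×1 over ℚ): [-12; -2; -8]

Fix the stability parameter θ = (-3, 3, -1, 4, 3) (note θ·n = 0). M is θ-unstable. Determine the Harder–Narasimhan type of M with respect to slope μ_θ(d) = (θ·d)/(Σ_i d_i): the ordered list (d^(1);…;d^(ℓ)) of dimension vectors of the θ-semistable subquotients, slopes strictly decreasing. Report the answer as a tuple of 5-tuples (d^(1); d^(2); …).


Barcode: M ≅ I[1,1]^3, I[1,5], I[3,3]^3, I[5,5]^2. HN layers by μ_θ (5 steps, strictly decreasing):
  μ^(1)=7/2; μ^(2)=3; μ^(3)=1; μ^(4)=-1; μ^(5)=-3

((0, 0, 0, 1, 1); (0, 0, 0, 0, 2); (0, 1, 1, 0, 0); (0, 0, 3, 0, 0); (4, 0, 0, 0, 0))


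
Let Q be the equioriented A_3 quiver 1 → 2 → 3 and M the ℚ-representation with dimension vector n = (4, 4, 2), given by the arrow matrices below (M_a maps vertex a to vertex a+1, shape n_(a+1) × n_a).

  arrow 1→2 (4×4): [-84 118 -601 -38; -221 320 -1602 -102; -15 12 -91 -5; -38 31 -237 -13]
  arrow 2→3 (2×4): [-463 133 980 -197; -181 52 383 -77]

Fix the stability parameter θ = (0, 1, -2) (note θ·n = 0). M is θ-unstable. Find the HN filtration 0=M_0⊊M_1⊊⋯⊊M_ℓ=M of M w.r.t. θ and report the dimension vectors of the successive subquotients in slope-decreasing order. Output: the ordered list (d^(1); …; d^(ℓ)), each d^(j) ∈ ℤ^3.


Via rank(M_{q-1}∘⋯∘M_p): M ≅ I[1,2]^2, I[1,3]^2.
μ_θ-semistable layers: μ^(1)=1; μ^(2)=0; μ^(3)=-1/3

((0, 2, 0); (2, 0, 0); (2, 2, 2))


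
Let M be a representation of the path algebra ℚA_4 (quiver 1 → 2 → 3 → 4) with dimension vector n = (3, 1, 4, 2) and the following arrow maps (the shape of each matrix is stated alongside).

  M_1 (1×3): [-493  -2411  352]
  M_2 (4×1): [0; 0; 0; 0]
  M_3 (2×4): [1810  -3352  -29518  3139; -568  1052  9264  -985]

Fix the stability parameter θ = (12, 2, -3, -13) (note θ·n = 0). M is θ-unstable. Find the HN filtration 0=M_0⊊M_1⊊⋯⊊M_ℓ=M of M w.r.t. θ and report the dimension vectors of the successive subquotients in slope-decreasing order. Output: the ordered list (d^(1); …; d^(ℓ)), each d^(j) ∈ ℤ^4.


Barcode: M ≅ I[1,1]^2, I[1,2], I[3,3]^2, I[3,4]^2. HN layers by μ_θ (4 steps, strictly decreasing):
  μ^(1)=12; μ^(2)=7; μ^(3)=-3; μ^(4)=-8

((2, 0, 0, 0); (1, 1, 0, 0); (0, 0, 2, 0); (0, 0, 2, 2))


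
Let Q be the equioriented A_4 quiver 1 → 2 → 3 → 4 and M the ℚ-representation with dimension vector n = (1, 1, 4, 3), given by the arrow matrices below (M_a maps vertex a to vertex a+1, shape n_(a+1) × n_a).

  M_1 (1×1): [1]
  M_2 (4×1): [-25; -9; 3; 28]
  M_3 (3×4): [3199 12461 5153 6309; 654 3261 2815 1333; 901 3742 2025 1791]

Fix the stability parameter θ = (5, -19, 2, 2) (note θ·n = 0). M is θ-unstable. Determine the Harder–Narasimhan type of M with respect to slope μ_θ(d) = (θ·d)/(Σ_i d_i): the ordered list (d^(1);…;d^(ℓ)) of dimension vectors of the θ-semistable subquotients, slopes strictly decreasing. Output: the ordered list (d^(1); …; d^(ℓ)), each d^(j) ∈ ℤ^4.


Via rank(M_{q-1}∘⋯∘M_p): M ≅ I[1,4], I[3,3], I[3,4]^2.
μ_θ-semistable layers: μ^(1)=2; μ^(2)=-7

((0, 0, 4, 3); (1, 1, 0, 0))


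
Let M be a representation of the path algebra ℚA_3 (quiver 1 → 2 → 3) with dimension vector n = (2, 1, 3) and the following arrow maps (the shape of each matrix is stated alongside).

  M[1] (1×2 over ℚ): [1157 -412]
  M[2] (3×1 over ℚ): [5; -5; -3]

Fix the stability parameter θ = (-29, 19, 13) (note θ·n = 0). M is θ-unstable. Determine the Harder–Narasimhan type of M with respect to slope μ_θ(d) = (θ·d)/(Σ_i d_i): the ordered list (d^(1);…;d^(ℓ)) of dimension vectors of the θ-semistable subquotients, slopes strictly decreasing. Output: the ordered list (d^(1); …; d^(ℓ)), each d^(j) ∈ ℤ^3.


Barcode: M ≅ I[1,1], I[1,3], I[3,3]^2. HN layers by μ_θ (3 steps, strictly decreasing):
  μ^(1)=16; μ^(2)=13; μ^(3)=-29

((0, 1, 1); (0, 0, 2); (2, 0, 0))


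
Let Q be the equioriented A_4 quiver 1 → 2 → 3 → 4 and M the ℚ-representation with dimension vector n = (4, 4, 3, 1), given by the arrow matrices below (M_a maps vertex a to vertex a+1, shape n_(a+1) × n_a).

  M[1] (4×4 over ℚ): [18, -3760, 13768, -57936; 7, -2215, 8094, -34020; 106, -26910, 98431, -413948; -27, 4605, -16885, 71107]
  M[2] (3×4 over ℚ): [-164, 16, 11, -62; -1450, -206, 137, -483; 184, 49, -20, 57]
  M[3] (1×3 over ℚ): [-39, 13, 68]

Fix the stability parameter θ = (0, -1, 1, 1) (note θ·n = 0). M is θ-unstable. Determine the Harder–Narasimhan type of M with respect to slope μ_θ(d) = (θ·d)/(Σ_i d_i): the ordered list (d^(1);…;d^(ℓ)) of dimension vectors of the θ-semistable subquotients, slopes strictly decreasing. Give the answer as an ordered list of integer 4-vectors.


Interval decomposition of M: I[1,2], I[1,3]^2, I[1,4].
HN type (ℓ=2): μ^(1)=1; μ^(2)=-1/2

((0, 0, 3, 1); (4, 4, 0, 0))


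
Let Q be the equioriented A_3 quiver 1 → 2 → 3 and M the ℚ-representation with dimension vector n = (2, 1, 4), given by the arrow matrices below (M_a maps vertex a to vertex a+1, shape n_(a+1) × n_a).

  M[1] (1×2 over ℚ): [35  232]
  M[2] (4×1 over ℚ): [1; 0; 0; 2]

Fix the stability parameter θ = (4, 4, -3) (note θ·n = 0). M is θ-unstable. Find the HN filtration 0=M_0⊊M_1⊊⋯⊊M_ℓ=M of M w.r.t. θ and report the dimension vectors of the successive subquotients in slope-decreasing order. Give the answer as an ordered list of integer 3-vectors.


Via rank(M_{q-1}∘⋯∘M_p): M ≅ I[1,1], I[1,3], I[3,3]^3.
μ_θ-semistable layers: μ^(1)=4; μ^(2)=5/3; μ^(3)=-3

((1, 0, 0); (1, 1, 1); (0, 0, 3))


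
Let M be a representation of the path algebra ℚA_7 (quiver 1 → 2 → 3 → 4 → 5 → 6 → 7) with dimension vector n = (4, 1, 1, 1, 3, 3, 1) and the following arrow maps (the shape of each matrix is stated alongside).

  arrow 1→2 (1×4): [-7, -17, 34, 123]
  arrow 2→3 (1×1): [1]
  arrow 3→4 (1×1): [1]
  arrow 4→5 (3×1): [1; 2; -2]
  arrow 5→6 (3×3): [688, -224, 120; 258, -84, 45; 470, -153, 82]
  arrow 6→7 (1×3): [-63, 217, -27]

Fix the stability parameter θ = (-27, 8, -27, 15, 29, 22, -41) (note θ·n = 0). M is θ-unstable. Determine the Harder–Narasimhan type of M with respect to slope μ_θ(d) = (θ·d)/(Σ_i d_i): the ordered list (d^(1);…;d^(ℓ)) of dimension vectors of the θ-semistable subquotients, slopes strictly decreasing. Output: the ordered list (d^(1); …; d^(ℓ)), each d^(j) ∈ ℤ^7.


Interval decomposition of M: I[1,1]^3, I[1,5], I[5,6], I[5,7], I[6,6].
HN type (ℓ=7): μ^(1)=29; μ^(2)=51/2; μ^(3)=22; μ^(4)=15; μ^(5)=10/3; μ^(6)=-19/2; μ^(7)=-27

((0, 0, 0, 0, 1, 0, 0); (0, 0, 0, 0, 1, 1, 0); (0, 0, 0, 0, 0, 1, 0); (0, 0, 0, 1, 0, 0, 0); (0, 0, 0, 0, 1, 1, 1); (0, 1, 1, 0, 0, 0, 0); (4, 0, 0, 0, 0, 0, 0))


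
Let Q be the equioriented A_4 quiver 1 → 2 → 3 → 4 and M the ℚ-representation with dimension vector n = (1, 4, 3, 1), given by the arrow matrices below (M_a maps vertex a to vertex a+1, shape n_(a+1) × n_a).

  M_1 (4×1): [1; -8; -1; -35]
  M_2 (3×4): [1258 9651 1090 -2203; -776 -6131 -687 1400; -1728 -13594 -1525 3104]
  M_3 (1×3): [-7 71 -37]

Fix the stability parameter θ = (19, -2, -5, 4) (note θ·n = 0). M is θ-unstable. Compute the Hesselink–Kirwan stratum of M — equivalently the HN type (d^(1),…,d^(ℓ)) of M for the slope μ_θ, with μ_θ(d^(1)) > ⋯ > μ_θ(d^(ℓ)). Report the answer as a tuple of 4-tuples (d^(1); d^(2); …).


Interval decomposition of M: I[1,4], I[2,2], I[2,3]^2.
HN type (ℓ=3): μ^(1)=4; μ^(2)=-2; μ^(3)=-7/2

((1, 1, 1, 1); (0, 1, 0, 0); (0, 2, 2, 0))


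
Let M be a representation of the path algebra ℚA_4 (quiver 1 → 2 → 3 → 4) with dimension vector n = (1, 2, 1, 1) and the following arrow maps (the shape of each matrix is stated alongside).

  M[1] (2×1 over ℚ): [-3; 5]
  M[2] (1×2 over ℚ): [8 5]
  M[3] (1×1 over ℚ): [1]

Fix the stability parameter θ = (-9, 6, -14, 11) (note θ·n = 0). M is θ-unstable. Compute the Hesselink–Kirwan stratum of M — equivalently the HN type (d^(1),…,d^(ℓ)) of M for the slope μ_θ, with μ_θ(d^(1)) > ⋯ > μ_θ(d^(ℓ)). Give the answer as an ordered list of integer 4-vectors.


Via rank(M_{q-1}∘⋯∘M_p): M ≅ I[1,4], I[2,2].
μ_θ-semistable layers: μ^(1)=11; μ^(2)=6; μ^(3)=-4; μ^(4)=-9

((0, 0, 0, 1); (0, 1, 0, 0); (0, 1, 1, 0); (1, 0, 0, 0))


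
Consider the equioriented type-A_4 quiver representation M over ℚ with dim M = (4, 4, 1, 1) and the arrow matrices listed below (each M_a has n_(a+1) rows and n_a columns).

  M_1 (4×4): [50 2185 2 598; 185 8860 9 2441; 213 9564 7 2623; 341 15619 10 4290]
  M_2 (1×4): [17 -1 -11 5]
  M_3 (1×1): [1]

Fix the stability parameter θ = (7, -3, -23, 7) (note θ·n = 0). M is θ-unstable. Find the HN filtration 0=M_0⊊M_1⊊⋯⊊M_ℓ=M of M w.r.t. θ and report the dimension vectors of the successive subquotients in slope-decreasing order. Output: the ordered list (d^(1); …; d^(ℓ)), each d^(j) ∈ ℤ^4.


Via rank(M_{q-1}∘⋯∘M_p): M ≅ I[1,1], I[1,2]^2, I[1,4], I[2,2].
μ_θ-semistable layers: μ^(1)=7; μ^(2)=2; μ^(3)=-3; μ^(4)=-19/3

((1, 0, 0, 1); (2, 2, 0, 0); (0, 1, 0, 0); (1, 1, 1, 0))


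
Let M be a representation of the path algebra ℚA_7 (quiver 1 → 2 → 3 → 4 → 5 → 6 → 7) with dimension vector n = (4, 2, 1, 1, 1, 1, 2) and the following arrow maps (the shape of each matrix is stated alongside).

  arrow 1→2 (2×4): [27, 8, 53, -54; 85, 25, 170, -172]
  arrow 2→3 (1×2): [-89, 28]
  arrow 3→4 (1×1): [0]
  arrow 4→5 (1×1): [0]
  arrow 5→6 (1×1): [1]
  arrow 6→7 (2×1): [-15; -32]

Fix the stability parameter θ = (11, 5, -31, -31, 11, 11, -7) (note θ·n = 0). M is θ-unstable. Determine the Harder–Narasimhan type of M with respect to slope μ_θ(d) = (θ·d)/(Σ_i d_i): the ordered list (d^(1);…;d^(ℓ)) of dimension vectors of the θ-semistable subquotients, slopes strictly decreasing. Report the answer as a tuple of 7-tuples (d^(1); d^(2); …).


Interval decomposition of M: I[1,1]^2, I[1,2], I[1,3], I[4,4], I[5,7], I[7,7].
HN type (ℓ=6): μ^(1)=11; μ^(2)=8; μ^(3)=5; μ^(4)=-5; μ^(5)=-7; μ^(6)=-31

((2, 0, 0, 0, 0, 0, 0); (1, 1, 0, 0, 0, 0, 0); (0, 0, 0, 0, 1, 1, 1); (1, 1, 1, 0, 0, 0, 0); (0, 0, 0, 0, 0, 0, 1); (0, 0, 0, 1, 0, 0, 0))


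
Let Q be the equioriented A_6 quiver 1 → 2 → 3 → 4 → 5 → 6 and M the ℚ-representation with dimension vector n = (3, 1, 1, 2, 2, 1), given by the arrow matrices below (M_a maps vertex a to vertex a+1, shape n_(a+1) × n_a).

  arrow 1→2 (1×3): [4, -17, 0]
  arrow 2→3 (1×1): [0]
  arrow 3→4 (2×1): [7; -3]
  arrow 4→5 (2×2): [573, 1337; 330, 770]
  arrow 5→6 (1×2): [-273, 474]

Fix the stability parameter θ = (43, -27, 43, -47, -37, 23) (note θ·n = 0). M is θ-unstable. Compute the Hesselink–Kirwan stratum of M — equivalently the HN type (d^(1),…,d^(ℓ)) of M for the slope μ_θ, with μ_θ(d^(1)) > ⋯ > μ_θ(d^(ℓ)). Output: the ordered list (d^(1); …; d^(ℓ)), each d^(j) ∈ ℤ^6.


Barcode: M ≅ I[1,1]^2, I[1,2], I[3,4], I[4,6], I[5,5]. HN layers by μ_θ (6 steps, strictly decreasing):
  μ^(1)=43; μ^(2)=23; μ^(3)=8; μ^(4)=-2; μ^(5)=-37; μ^(6)=-47

((2, 0, 0, 0, 0, 0); (0, 0, 0, 0, 0, 1); (1, 1, 0, 0, 0, 0); (0, 0, 1, 1, 0, 0); (0, 0, 0, 0, 2, 0); (0, 0, 0, 1, 0, 0))


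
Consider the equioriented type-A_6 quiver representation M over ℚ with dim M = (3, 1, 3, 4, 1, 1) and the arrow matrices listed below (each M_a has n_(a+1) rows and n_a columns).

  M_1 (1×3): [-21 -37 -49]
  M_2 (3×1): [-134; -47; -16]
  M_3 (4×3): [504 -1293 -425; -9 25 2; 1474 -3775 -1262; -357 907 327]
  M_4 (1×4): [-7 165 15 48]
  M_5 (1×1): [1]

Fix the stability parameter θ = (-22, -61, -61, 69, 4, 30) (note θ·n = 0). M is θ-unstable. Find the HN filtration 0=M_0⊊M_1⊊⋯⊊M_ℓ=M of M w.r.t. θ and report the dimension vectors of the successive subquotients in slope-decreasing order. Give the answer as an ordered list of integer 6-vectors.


Barcode: M ≅ I[1,1]^2, I[1,6], I[3,4]^2, I[4,4]. HN layers by μ_θ (5 steps, strictly decreasing):
  μ^(1)=69; μ^(2)=103/3; μ^(3)=-22; μ^(4)=-48; μ^(5)=-61

((0, 0, 0, 3, 0, 0); (0, 0, 0, 1, 1, 1); (2, 0, 0, 0, 0, 0); (1, 1, 1, 0, 0, 0); (0, 0, 2, 0, 0, 0))


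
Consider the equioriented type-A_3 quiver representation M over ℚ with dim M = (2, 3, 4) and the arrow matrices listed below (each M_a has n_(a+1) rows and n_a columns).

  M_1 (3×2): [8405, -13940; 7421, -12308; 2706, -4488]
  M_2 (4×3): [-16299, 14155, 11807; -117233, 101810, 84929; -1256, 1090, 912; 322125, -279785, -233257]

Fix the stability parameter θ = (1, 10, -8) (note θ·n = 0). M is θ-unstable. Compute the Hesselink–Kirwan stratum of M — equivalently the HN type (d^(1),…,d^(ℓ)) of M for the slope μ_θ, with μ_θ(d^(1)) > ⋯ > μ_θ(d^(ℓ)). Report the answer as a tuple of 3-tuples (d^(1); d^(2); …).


Barcode: M ≅ I[1,1], I[1,3], I[2,2], I[2,3], I[3,3]^2. HN layers by μ_θ (3 steps, strictly decreasing):
  μ^(1)=10; μ^(2)=1; μ^(3)=-8

((0, 1, 0); (2, 2, 2); (0, 0, 2))


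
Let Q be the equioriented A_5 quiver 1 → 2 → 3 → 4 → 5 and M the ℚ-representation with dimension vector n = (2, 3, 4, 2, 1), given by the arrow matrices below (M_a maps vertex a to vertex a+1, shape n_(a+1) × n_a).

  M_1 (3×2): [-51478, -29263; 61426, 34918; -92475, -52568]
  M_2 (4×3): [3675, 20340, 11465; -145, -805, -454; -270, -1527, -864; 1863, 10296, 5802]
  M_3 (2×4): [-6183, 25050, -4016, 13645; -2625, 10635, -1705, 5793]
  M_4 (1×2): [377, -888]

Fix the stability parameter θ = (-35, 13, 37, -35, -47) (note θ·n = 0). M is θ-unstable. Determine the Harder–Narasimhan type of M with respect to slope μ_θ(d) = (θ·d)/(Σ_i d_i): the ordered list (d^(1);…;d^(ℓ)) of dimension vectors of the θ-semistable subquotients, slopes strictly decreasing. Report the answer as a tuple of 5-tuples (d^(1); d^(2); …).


Barcode: M ≅ I[1,4], I[1,5], I[2,3], I[3,3]. HN layers by μ_θ (5 steps, strictly decreasing):
  μ^(1)=37; μ^(2)=13; μ^(3)=5; μ^(4)=-8; μ^(5)=-35

((0, 0, 2, 0, 0); (0, 1, 0, 0, 0); (0, 1, 1, 1, 0); (0, 1, 1, 1, 1); (2, 0, 0, 0, 0))


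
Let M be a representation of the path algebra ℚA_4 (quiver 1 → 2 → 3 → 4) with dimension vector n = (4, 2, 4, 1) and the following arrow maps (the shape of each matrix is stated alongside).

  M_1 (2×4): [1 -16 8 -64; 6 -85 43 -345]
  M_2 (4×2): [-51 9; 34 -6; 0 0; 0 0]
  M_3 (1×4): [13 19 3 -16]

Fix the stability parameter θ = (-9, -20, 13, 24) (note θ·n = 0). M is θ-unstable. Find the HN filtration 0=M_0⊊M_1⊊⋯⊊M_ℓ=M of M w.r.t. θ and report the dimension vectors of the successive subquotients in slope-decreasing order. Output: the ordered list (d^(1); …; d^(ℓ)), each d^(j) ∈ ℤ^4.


Interval decomposition of M: I[1,1]^2, I[1,2], I[1,4], I[3,3]^3.
HN type (ℓ=4): μ^(1)=24; μ^(2)=13; μ^(3)=-9; μ^(4)=-29/2

((0, 0, 0, 1); (0, 0, 4, 0); (2, 0, 0, 0); (2, 2, 0, 0))


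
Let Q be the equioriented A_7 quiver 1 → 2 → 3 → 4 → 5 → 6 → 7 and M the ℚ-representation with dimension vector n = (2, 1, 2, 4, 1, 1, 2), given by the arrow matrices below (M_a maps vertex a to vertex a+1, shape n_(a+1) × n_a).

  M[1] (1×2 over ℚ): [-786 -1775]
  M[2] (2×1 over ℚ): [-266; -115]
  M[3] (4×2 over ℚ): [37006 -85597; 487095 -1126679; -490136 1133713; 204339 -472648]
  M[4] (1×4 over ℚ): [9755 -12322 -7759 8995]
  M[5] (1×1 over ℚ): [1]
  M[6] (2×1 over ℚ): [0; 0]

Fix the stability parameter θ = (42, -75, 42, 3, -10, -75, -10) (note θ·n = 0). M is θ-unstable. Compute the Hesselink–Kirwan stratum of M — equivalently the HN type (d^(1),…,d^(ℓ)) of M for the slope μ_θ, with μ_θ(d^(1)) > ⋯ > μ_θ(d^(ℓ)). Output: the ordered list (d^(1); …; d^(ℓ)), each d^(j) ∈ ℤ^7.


Via rank(M_{q-1}∘⋯∘M_p): M ≅ I[1,1], I[1,6], I[3,4], I[4,4]^2, I[7,7]^2.
μ_θ-semistable layers: μ^(1)=42; μ^(2)=45/2; μ^(3)=3; μ^(4)=-10; μ^(5)=-33/2

((1, 0, 0, 0, 0, 0, 0); (0, 0, 1, 1, 0, 0, 0); (0, 0, 0, 2, 0, 0, 0); (0, 0, 1, 1, 1, 1, 2); (1, 1, 0, 0, 0, 0, 0))


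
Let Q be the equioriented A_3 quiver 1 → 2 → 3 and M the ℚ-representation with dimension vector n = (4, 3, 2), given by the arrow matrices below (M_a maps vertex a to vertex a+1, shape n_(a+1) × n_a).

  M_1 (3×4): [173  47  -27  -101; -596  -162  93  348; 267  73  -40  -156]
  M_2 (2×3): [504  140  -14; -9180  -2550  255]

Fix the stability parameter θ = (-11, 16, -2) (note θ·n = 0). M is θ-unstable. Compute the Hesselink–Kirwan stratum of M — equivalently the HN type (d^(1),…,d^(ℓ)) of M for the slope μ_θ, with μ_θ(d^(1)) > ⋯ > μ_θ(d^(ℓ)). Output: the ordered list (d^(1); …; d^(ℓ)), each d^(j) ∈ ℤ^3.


Via rank(M_{q-1}∘⋯∘M_p): M ≅ I[1,1], I[1,2]^2, I[1,3], I[3,3].
μ_θ-semistable layers: μ^(1)=16; μ^(2)=7; μ^(3)=-2; μ^(4)=-11

((0, 2, 0); (0, 1, 1); (0, 0, 1); (4, 0, 0))


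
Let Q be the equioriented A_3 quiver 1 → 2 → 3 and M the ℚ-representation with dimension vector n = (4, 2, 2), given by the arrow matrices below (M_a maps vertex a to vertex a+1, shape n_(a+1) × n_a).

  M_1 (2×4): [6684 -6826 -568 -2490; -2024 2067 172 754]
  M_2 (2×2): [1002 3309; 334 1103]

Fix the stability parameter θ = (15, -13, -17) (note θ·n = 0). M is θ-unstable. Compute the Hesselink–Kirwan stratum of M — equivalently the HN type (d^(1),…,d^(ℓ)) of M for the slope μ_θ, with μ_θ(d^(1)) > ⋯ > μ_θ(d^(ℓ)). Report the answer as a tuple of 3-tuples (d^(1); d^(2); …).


Via rank(M_{q-1}∘⋯∘M_p): M ≅ I[1,1]^2, I[1,2], I[1,3], I[3,3].
μ_θ-semistable layers: μ^(1)=15; μ^(2)=1; μ^(3)=-5; μ^(4)=-17

((2, 0, 0); (1, 1, 0); (1, 1, 1); (0, 0, 1))


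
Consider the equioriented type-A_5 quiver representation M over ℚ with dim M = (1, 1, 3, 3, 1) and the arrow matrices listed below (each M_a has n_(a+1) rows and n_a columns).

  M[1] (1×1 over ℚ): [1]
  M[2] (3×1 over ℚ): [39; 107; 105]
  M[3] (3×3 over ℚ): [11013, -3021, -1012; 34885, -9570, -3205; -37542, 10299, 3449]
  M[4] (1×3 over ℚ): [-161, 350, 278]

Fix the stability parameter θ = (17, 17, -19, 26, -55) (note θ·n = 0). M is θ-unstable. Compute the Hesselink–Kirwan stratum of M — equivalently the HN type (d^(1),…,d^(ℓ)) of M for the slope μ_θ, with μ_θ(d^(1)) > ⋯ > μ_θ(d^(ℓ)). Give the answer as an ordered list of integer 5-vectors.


Interval decomposition of M: I[1,3], I[3,4], I[3,5], I[4,4].
HN type (ℓ=4): μ^(1)=26; μ^(2)=5; μ^(3)=-29/2; μ^(4)=-19

((0, 0, 0, 2, 0); (1, 1, 1, 0, 0); (0, 0, 0, 1, 1); (0, 0, 2, 0, 0))


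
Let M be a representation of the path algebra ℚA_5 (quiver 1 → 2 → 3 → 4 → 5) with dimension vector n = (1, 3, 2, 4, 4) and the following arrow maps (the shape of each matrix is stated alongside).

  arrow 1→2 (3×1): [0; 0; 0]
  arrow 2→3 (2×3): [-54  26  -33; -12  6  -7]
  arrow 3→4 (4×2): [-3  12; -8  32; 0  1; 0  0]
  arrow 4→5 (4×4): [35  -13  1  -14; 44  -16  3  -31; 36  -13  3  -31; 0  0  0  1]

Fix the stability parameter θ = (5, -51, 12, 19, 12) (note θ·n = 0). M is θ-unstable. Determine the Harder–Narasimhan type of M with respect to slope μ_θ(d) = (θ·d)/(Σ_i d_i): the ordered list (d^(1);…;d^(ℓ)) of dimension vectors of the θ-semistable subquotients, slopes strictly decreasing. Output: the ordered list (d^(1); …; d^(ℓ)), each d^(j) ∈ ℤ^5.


Interval decomposition of M: I[1,1], I[2,2], I[2,5]^2, I[4,5]^2.
HN type (ℓ=4): μ^(1)=31/2; μ^(2)=12; μ^(3)=5; μ^(4)=-51

((0, 0, 0, 4, 4); (0, 0, 2, 0, 0); (1, 0, 0, 0, 0); (0, 3, 0, 0, 0))


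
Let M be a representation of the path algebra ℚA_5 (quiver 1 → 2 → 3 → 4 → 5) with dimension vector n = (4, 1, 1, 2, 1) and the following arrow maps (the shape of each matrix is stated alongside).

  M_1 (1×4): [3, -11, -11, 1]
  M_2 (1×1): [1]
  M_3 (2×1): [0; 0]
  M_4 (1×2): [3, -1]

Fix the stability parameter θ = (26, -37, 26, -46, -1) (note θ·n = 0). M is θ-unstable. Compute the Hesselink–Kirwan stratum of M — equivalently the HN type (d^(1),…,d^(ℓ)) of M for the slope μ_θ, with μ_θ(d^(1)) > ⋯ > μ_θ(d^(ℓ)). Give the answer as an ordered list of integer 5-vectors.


Interval decomposition of M: I[1,1]^3, I[1,3], I[4,4], I[4,5].
HN type (ℓ=4): μ^(1)=26; μ^(2)=-1; μ^(3)=-11/2; μ^(4)=-46

((3, 0, 1, 0, 0); (0, 0, 0, 0, 1); (1, 1, 0, 0, 0); (0, 0, 0, 2, 0))


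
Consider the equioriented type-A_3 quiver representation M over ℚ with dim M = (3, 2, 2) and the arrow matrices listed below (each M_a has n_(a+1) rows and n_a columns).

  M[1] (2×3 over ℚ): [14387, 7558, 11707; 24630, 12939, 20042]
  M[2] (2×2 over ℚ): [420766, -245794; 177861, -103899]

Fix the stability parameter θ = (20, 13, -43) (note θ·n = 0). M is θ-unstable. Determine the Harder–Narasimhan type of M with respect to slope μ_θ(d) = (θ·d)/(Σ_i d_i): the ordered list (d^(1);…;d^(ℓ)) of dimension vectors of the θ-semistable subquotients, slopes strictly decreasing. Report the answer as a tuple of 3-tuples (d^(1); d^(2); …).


Barcode: M ≅ I[1,1], I[1,2], I[1,3], I[3,3]. HN layers by μ_θ (4 steps, strictly decreasing):
  μ^(1)=20; μ^(2)=33/2; μ^(3)=-10/3; μ^(4)=-43

((1, 0, 0); (1, 1, 0); (1, 1, 1); (0, 0, 1))


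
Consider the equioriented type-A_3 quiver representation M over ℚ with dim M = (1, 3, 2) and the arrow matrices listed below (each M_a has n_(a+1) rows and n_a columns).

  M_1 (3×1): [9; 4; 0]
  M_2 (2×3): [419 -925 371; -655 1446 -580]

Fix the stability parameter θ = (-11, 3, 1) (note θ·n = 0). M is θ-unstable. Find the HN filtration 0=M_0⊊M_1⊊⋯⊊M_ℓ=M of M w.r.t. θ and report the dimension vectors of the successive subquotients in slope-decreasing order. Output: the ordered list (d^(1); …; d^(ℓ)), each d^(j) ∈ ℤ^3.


Via rank(M_{q-1}∘⋯∘M_p): M ≅ I[1,3], I[2,2], I[2,3].
μ_θ-semistable layers: μ^(1)=3; μ^(2)=2; μ^(3)=-11

((0, 1, 0); (0, 2, 2); (1, 0, 0))


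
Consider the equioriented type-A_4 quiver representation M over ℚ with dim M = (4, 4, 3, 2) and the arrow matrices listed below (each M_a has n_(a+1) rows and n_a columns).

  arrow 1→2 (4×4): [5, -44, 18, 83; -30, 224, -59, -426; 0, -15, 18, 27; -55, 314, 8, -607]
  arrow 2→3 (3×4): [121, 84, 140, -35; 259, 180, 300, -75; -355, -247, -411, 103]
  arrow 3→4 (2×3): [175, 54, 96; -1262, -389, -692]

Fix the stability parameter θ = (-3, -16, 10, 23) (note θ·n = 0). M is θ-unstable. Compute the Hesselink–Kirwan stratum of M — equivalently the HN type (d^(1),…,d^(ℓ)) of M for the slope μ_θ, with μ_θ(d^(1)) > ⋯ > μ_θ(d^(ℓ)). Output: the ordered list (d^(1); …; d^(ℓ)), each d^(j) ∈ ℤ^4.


Interval decomposition of M: I[1,1], I[1,3], I[1,4]^2, I[2,2].
HN type (ℓ=5): μ^(1)=23; μ^(2)=10; μ^(3)=-3; μ^(4)=-19/2; μ^(5)=-16

((0, 0, 0, 2); (0, 0, 3, 0); (1, 0, 0, 0); (3, 3, 0, 0); (0, 1, 0, 0))


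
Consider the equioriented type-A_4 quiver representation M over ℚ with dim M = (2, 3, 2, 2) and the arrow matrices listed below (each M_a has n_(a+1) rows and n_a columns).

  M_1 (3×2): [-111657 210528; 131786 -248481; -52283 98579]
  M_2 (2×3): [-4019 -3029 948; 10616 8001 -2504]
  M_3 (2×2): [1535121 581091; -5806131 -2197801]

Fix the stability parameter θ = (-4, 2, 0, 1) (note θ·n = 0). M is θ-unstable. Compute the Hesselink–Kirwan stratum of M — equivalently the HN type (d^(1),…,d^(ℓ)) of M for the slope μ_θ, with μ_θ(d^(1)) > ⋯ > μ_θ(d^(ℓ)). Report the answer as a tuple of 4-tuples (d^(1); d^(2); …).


Via rank(M_{q-1}∘⋯∘M_p): M ≅ I[1,3], I[1,4], I[2,2], I[4,4].
μ_θ-semistable layers: μ^(1)=2; μ^(2)=1; μ^(3)=-4

((0, 1, 0, 0); (0, 2, 2, 2); (2, 0, 0, 0))


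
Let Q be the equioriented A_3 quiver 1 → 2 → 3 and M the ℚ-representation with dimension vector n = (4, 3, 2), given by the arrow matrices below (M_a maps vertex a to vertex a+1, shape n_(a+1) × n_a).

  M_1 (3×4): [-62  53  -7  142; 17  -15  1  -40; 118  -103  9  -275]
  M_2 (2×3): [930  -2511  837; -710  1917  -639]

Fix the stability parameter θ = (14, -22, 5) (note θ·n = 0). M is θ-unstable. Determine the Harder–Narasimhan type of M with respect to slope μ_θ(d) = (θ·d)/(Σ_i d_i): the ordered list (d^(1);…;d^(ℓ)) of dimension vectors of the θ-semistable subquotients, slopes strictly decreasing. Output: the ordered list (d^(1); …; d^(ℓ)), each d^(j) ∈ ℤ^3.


Interval decomposition of M: I[1,1], I[1,2]^2, I[1,3], I[3,3].
HN type (ℓ=3): μ^(1)=14; μ^(2)=5; μ^(3)=-4

((1, 0, 0); (0, 0, 2); (3, 3, 0))


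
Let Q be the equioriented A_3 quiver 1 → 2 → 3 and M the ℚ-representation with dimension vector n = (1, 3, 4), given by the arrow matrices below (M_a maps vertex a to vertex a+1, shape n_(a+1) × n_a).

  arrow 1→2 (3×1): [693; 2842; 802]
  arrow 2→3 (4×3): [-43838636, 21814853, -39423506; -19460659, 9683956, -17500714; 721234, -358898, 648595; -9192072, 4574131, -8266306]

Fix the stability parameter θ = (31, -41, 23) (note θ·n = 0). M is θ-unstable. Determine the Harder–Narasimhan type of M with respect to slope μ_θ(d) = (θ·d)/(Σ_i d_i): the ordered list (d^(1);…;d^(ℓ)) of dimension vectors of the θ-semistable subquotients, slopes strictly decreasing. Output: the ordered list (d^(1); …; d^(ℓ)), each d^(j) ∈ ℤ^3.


Barcode: M ≅ I[1,3], I[2,3]^2, I[3,3]. HN layers by μ_θ (3 steps, strictly decreasing):
  μ^(1)=23; μ^(2)=-5; μ^(3)=-41

((0, 0, 4); (1, 1, 0); (0, 2, 0))


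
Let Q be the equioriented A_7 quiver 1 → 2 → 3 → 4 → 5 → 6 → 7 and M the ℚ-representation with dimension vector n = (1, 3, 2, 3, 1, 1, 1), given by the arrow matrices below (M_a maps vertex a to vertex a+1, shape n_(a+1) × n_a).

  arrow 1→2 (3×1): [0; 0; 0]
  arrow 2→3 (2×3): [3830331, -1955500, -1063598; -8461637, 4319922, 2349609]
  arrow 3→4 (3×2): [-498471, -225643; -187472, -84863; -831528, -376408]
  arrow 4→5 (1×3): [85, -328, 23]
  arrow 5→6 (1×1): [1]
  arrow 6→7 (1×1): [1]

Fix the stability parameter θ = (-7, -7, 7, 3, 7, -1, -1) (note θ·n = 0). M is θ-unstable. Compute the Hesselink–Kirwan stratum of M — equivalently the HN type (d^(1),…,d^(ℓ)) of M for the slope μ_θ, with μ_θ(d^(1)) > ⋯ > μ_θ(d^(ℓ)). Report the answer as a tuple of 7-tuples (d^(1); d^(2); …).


Interval decomposition of M: I[1,1], I[2,2], I[2,4], I[2,7], I[4,4].
HN type (ℓ=3): μ^(1)=5; μ^(2)=3; μ^(3)=-7

((0, 0, 1, 1, 0, 0, 0); (0, 0, 1, 2, 1, 1, 1); (1, 3, 0, 0, 0, 0, 0))


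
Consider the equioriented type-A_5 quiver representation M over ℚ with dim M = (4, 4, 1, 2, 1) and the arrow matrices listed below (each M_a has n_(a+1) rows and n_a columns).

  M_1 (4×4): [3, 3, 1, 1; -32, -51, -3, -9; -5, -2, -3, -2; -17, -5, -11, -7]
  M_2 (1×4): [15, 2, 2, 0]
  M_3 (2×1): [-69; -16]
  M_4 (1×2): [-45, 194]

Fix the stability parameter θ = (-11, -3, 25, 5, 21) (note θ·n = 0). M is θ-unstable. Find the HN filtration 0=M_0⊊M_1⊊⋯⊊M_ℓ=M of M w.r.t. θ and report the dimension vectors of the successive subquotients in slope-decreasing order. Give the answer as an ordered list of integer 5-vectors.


Barcode: M ≅ I[1,1], I[1,2]^2, I[1,5], I[2,2], I[4,4]. HN layers by μ_θ (5 steps, strictly decreasing):
  μ^(1)=21; μ^(2)=15; μ^(3)=5; μ^(4)=-3; μ^(5)=-11

((0, 0, 0, 0, 1); (0, 0, 1, 1, 0); (0, 0, 0, 1, 0); (0, 4, 0, 0, 0); (4, 0, 0, 0, 0))


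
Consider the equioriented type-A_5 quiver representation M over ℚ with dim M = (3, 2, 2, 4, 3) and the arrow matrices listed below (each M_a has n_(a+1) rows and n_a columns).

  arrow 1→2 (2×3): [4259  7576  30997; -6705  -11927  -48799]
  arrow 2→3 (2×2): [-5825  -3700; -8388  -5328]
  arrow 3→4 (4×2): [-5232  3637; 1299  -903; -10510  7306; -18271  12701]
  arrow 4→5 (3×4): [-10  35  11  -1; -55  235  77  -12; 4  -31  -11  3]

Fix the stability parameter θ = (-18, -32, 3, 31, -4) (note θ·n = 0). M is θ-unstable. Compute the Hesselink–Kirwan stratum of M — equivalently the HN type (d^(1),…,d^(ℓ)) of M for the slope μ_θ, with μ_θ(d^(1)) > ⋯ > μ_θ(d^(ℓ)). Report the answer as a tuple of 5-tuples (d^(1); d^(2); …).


Barcode: M ≅ I[1,1], I[1,2], I[1,5], I[3,5], I[4,4]^2, I[5,5]. HN layers by μ_θ (6 steps, strictly decreasing):
  μ^(1)=31; μ^(2)=27/2; μ^(3)=3; μ^(4)=-4; μ^(5)=-18; μ^(6)=-25

((0, 0, 0, 2, 0); (0, 0, 0, 2, 2); (0, 0, 2, 0, 0); (0, 0, 0, 0, 1); (1, 0, 0, 0, 0); (2, 2, 0, 0, 0))


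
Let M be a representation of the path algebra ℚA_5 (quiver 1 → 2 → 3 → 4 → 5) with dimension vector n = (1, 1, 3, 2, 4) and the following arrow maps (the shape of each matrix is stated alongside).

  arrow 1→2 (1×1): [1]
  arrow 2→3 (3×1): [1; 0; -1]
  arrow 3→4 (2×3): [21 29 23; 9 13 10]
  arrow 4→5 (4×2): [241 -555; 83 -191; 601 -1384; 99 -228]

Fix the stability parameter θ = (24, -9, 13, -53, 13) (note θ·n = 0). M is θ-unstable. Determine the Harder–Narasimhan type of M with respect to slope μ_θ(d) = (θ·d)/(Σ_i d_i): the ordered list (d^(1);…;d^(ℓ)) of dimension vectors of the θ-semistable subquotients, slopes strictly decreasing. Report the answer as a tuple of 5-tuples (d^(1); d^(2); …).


Via rank(M_{q-1}∘⋯∘M_p): M ≅ I[1,5], I[3,3], I[3,5], I[5,5]^2.
μ_θ-semistable layers: μ^(1)=13; μ^(2)=-25/4; μ^(3)=-20

((0, 0, 1, 0, 4); (1, 1, 1, 1, 0); (0, 0, 1, 1, 0))


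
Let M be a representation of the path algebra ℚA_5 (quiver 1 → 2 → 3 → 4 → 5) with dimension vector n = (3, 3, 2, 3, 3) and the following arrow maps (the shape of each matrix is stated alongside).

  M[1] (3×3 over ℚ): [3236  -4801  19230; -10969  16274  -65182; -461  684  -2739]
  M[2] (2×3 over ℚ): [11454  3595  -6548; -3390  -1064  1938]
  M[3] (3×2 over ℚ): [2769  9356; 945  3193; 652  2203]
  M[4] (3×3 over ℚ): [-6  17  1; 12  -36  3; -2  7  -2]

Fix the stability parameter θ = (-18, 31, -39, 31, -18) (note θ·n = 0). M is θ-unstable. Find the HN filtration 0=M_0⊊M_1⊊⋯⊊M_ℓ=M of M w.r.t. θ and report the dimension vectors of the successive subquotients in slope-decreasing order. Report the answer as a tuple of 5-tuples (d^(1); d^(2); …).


Interval decomposition of M: I[1,2], I[1,5]^2, I[4,5].
HN type (ℓ=4): μ^(1)=31; μ^(2)=13/2; μ^(3)=-4; μ^(4)=-18

((0, 1, 0, 0, 0); (0, 0, 0, 3, 3); (0, 2, 2, 0, 0); (3, 0, 0, 0, 0))


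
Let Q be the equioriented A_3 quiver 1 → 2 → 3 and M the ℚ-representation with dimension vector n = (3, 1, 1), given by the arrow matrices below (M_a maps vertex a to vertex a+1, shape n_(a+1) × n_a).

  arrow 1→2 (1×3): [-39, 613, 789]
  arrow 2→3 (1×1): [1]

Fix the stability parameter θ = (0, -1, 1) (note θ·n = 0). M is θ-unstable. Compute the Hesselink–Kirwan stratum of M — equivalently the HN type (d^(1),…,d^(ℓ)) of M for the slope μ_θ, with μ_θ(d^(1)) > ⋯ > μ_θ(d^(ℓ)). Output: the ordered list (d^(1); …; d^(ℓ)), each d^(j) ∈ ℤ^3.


Barcode: M ≅ I[1,1]^2, I[1,3]. HN layers by μ_θ (3 steps, strictly decreasing):
  μ^(1)=1; μ^(2)=0; μ^(3)=-1/2

((0, 0, 1); (2, 0, 0); (1, 1, 0))


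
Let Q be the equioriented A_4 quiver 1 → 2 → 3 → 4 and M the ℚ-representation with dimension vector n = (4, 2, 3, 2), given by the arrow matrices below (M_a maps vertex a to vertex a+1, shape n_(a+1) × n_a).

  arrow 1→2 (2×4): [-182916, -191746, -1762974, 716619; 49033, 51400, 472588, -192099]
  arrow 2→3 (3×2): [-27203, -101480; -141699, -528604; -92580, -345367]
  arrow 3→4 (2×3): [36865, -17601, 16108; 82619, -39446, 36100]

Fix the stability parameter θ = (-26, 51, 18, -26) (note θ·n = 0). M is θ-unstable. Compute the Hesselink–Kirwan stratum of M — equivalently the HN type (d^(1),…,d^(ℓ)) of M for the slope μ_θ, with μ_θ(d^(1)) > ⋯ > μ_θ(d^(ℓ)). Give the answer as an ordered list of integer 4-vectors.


Via rank(M_{q-1}∘⋯∘M_p): M ≅ I[1,1]^2, I[1,3], I[1,4], I[3,4].
μ_θ-semistable layers: μ^(1)=69/2; μ^(2)=43/3; μ^(3)=-4; μ^(4)=-26

((0, 1, 1, 0); (0, 1, 1, 1); (0, 0, 1, 1); (4, 0, 0, 0))


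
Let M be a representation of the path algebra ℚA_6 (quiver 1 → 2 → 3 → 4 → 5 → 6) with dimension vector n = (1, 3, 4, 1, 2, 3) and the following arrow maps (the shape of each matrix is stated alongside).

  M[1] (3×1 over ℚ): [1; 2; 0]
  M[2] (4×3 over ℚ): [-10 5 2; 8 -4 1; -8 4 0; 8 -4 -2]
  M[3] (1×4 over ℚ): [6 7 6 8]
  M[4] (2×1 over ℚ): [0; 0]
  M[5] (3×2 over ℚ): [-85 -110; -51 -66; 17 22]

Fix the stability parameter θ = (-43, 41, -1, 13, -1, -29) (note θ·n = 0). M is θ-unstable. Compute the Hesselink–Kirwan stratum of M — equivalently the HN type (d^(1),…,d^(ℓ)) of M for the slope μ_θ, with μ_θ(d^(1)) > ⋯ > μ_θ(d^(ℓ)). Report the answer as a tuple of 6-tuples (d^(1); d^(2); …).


Via rank(M_{q-1}∘⋯∘M_p): M ≅ I[1,2], I[2,3], I[2,4], I[3,3]^2, I[5,5], I[5,6], I[6,6]^2.
μ_θ-semistable layers: μ^(1)=41; μ^(2)=20; μ^(3)=53/3; μ^(4)=-1; μ^(5)=-15; μ^(6)=-29; μ^(7)=-43

((0, 1, 0, 0, 0, 0); (0, 1, 1, 0, 0, 0); (0, 1, 1, 1, 0, 0); (0, 0, 2, 0, 1, 0); (0, 0, 0, 0, 1, 1); (0, 0, 0, 0, 0, 2); (1, 0, 0, 0, 0, 0))


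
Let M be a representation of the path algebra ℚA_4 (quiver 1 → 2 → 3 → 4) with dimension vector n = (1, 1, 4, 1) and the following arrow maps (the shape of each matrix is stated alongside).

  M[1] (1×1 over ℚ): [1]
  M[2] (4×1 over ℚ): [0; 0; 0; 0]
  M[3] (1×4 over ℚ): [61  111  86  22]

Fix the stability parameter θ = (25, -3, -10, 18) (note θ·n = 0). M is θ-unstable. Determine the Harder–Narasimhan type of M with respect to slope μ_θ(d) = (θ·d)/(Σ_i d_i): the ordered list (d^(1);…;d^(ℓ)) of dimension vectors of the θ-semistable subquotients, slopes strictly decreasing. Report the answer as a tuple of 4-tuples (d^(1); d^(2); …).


Interval decomposition of M: I[1,2], I[3,3]^3, I[3,4].
HN type (ℓ=3): μ^(1)=18; μ^(2)=11; μ^(3)=-10

((0, 0, 0, 1); (1, 1, 0, 0); (0, 0, 4, 0))


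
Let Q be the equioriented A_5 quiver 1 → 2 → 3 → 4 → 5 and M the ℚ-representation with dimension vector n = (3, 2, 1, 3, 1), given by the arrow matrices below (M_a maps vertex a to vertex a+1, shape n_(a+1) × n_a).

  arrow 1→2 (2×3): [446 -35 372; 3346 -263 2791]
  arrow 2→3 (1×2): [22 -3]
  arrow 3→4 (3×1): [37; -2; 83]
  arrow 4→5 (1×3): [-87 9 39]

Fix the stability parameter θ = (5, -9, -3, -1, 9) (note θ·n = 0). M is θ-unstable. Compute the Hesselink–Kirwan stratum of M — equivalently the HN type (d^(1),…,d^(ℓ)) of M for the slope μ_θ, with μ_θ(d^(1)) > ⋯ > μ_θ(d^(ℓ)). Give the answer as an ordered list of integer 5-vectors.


Barcode: M ≅ I[1,1], I[1,2], I[1,4], I[4,4], I[4,5]. HN layers by μ_θ (5 steps, strictly decreasing):
  μ^(1)=9; μ^(2)=5; μ^(3)=-1; μ^(4)=-2; μ^(5)=-7/3

((0, 0, 0, 0, 1); (1, 0, 0, 0, 0); (0, 0, 0, 3, 0); (1, 1, 0, 0, 0); (1, 1, 1, 0, 0))


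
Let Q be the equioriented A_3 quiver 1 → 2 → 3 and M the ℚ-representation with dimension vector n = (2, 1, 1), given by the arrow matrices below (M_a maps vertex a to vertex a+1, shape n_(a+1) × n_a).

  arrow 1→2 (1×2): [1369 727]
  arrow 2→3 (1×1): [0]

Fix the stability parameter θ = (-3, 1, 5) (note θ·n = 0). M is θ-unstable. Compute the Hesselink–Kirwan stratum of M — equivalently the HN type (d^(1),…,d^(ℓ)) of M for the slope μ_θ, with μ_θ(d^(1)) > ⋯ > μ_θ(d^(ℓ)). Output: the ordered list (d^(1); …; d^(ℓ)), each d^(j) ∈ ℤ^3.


Interval decomposition of M: I[1,1], I[1,2], I[3,3].
HN type (ℓ=3): μ^(1)=5; μ^(2)=1; μ^(3)=-3

((0, 0, 1); (0, 1, 0); (2, 0, 0))


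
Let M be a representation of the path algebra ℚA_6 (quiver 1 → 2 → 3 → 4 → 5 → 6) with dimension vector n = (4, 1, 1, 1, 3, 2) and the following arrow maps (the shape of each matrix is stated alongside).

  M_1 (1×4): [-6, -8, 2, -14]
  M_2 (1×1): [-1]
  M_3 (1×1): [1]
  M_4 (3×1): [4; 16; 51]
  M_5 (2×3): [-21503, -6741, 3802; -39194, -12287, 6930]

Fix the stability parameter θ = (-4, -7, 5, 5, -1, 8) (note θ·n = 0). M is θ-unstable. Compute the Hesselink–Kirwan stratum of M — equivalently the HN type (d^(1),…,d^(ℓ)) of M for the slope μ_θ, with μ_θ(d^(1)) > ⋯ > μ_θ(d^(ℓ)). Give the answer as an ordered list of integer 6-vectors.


Via rank(M_{q-1}∘⋯∘M_p): M ≅ I[1,1]^3, I[1,6], I[5,5], I[5,6].
μ_θ-semistable layers: μ^(1)=8; μ^(2)=3; μ^(3)=-1; μ^(4)=-4; μ^(5)=-11/2

((0, 0, 0, 0, 0, 2); (0, 0, 1, 1, 1, 0); (0, 0, 0, 0, 2, 0); (3, 0, 0, 0, 0, 0); (1, 1, 0, 0, 0, 0))
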